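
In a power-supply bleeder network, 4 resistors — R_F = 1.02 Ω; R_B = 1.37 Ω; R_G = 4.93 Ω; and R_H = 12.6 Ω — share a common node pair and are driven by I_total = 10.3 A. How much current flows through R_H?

I ≈ 0.410 A

Total conductance ΣG = 1/1.02 + 1/1.37 + 1/4.93 + 1/12.6 = 1.993 (units of 1/Ω).
R_H takes the fraction G_k/ΣG = 0.07937/1.993 = 0.03983, so I = 10.3 × 0.03983 = 0.4103 A.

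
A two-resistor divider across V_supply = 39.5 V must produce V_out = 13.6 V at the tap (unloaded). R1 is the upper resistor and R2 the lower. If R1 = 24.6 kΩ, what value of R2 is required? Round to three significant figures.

The divider ratio is R2/(R1+R2) = 13.6/39.5 = 0.3443.
So R2 = R1 · V_out/(V_supply − V_out) = 24.6 × 13.6/(39.5 − 13.6) = 24.6 × 0.5251 = 12.92 kΩ.

R2 ≈ 12.9 kΩ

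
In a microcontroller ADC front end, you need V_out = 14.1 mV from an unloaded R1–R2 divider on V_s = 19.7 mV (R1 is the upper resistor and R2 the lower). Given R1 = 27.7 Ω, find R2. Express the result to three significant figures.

Required fraction k = V_out/V_s = 0.7157.
So R2 = R1 · V_out/(V_s − V_out) = 27.7 × 14.1/(19.7 − 14.1) = 27.7 × 2.518 = 69.74 Ω.

R2 ≈ 69.7 Ω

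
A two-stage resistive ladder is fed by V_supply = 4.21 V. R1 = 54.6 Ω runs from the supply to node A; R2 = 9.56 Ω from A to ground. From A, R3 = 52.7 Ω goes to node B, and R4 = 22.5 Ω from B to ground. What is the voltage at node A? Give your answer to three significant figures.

Looking into the second stage from A: R3 + R4 = 75.20 Ω appears in parallel with R2.
R2 ‖ (R3+R4) = 8.482 Ω.
V_A = 4.21 × 8.482/(54.6 + 8.482) = 0.5661 V.

V_A ≈ 0.566 V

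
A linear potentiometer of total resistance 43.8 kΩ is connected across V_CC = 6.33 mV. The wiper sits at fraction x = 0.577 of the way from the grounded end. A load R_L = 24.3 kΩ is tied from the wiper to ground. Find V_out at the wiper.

Lower segment x·R_p = 25.27 kΩ; upper segment (1−x)·R_p = 18.53 kΩ.
(x·R_p) ‖ R_L = 12.39 kΩ.
V_out = 6.33 × 12.39/(18.53 + 12.39) = 2.537 mV.

V_out ≈ 2.54 mV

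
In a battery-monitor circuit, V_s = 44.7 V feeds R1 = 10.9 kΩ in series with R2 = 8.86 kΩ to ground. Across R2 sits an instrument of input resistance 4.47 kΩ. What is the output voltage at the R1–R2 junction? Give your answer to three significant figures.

First combine the lower leg with the load: R2 ‖ R_L = 2.971 kΩ.
Then V_out = V_s · R2'/(R1 + R2') = 44.7 × 2.971/13.87 = 9.574 V.

V_out ≈ 9.57 V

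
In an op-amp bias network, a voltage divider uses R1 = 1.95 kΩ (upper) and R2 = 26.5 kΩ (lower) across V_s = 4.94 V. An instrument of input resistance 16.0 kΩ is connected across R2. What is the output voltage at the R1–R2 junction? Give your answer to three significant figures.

V_out ≈ 4.13 V

The load sits in parallel with R2, giving an effective lower resistance R2' = R2·R_L/(R2+R_L) = 9.976 kΩ.
Voltage divider with the loaded lower leg: V_out = 4.94 × 9.976/(1.95 + 9.976) = 4.94 × 0.8365 = 4.132 V.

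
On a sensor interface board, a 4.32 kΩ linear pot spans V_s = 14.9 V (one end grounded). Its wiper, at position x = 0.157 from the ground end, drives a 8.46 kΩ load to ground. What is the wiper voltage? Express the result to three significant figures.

Split the track: R_lower = x·R_p = 0.6782 kΩ, R_upper = (1−x)·R_p = 3.642 kΩ.
Lower segment in parallel with the load: 0.6782 ‖ 8.46 = 0.6279 kΩ.
V_out = 14.9 × 0.6279/(3.642 + 0.6279) = 2.191 V.

V_out ≈ 2.19 V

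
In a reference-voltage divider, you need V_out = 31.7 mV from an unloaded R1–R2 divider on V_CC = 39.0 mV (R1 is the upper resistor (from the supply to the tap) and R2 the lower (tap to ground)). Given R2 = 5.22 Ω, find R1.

V_out/V_CC = R2/(R1+R2) = 0.8128.
So R1 = R2 · (V_CC/V_out − 1) = 5.22 × (39.0/31.7 − 1) = 5.22 × 0.2303 = 1.202 Ω.

R1 ≈ 1.20 Ω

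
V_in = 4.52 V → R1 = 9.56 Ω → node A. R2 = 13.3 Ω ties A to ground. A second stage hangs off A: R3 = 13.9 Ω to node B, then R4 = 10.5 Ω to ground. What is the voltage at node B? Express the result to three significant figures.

Node A sees R2 in parallel with the series input of stage 2, R3 + R4 = 24.40 Ω.
R2 ‖ (R3+R4) = 8.608 Ω.
First divider: V_A = V_in · 8.608/(9.56 + 8.608) = 2.142 V.
V_B = V_A × 0.4303 = 0.9216 V.

V_B ≈ 0.922 V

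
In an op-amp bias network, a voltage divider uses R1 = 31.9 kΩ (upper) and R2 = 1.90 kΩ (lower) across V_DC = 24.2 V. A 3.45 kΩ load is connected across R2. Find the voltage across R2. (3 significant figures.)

V_out ≈ 0.895 V

The load sits in parallel with R2, giving an effective lower resistance R2' = R2·R_L/(R2+R_L) = 1.225 kΩ.
Now apply the divider: V_out = 24.2 × 0.03699 = 0.8951 V.
(Unloaded it would be 1.36 V; the load pulls it down.)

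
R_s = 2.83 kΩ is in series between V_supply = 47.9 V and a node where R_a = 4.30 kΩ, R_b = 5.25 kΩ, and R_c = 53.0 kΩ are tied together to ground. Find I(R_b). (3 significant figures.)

I ≈ 4.05 mA

Equivalent of the parallel group: R_p = 2.263 kΩ.
Node voltage V_A = V_supply · R_p/(R_s + R_p) = 47.9 × 0.4443 = 21.28 V.
I(R_b) = V_A / R_b = 21.28/5.25 = 4.054 mA.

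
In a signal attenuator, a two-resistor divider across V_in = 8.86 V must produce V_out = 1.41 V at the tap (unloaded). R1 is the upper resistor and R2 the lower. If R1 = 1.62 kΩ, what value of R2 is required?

V_out/V_in = R2/(R1+R2) = 0.1591.
Rearranging, R2 = R1·k/(1−k) = 1.62 × 0.1893 = 0.3066 kΩ.

R2 ≈ 0.307 kΩ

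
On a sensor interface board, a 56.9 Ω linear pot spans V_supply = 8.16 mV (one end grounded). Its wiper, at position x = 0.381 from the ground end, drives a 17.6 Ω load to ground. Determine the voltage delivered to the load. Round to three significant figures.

Split the track: R_lower = x·R_p = 21.68 Ω, R_upper = (1−x)·R_p = 35.22 Ω.
(x·R_p) ‖ R_L = 9.714 Ω.
Then V_out = V_supply · 9.714/(35.22 + 9.714) = 1.764 mV.
(Unloaded: V_out = x·V_supply = 3.11 mV.)

V_out ≈ 1.76 mV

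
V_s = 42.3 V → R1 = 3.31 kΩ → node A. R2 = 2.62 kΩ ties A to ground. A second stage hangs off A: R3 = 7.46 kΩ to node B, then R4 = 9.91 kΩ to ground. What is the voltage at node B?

Looking into the second stage from A: R3 + R4 = 17.37 kΩ appears in parallel with R2.
R2 ‖ (R3+R4) = 2.277 kΩ.
First divider: V_A = V_s · 2.277/(3.31 + 2.277) = 17.24 V.
V_B = V_A × 0.5705 = 9.835 V.

V_B ≈ 9.83 V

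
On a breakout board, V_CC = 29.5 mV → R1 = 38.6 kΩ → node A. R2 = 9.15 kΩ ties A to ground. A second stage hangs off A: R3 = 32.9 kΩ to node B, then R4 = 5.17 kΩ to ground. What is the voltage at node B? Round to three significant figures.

V_B ≈ 0.643 mV

Looking into the second stage from A: R3 + R4 = 38.07 kΩ appears in parallel with R2.
Effective lower resistance at A: R2 ‖ 38.07 = 7.377 kΩ.
First divider: V_A = V_CC · 7.377/(38.6 + 7.377) = 4.733 mV.
Stage 2 is unloaded, so V_B = V_A · R4/(R3+R4) = 4.733 × 5.17/38.07 = 0.6428 mV.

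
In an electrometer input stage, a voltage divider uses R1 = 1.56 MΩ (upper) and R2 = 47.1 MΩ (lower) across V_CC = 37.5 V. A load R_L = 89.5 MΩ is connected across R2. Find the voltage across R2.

First combine the lower leg with the load: R2 ‖ R_L = 30.86 MΩ.
Now apply the divider: V_out = 37.5 × 0.9519 = 35.70 V.

V_out ≈ 35.7 V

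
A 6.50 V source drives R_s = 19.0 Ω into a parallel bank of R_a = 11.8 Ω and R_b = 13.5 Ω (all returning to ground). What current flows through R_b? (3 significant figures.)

Combine the parallel branches: R_p = (1/11.8 + 1/13.5)⁻¹ = 6.296 Ω.
Node voltage V_A = V_in · R_p/(R_s + R_p) = 6.50 × 0.2489 = 1.618 V.
Branch current I = V_A/R_b = 1.618/13.5 = 0.1198 A.

I ≈ 0.120 A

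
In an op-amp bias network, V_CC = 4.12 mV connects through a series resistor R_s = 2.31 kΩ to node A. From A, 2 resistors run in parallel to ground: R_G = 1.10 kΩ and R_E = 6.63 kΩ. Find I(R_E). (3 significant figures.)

I ≈ 0.180 µA

Combine the parallel branches: R_p = (1/1.10 + 1/6.63)⁻¹ = 0.9435 kΩ.
V_A = 4.12 × 0.9435/3.253 = 1.195 mV.
Branch current I = V_A/R_E = 1.195/6.63 = 0.1802 µA.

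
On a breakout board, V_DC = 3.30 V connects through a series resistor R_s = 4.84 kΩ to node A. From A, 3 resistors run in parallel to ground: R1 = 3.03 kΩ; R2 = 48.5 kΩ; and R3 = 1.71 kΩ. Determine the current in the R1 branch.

I ≈ 0.197 mA

Equivalent of the parallel group: R_p = 1.069 kΩ.
Node voltage V_A = V_DC · R_p/(R_s + R_p) = 3.30 × 0.1809 = 0.5970 V.
Branch current I = V_A/R1 = 0.5970/3.03 = 0.1970 mA.
(Check via current divider: I_total = 0.5585 mA; share G_k/ΣG = 0.3528 → same result.)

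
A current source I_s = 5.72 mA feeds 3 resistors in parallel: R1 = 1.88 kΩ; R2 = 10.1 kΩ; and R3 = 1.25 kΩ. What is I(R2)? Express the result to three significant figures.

ΣG = 1/1.88 + 1/10.1 + 1/1.25 = 1.431.
Current divider: I(R2) = I_s · G_k/ΣG = 5.72 × (0.09901/1.431) = 5.72 × 0.06919 = 0.3958 mA.

I ≈ 0.396 mA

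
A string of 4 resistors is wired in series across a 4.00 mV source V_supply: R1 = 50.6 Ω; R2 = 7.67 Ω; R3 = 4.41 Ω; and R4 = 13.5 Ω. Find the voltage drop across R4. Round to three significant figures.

Total series resistance ΣR = 50.6 + 7.67 + 4.41 + 13.5 = 76.18 Ω.
V = V_supply · R/ΣR = 4.00 × 0.1772 = 0.7088 mV.

V ≈ 0.709 mV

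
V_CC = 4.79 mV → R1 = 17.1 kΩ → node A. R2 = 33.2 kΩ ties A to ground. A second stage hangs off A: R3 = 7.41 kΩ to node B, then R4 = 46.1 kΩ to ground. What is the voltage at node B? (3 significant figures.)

The second stage (R3 + R4 = 53.51 kΩ) loads node A in parallel with R2.
Effective lower resistance at A: R2 ‖ 53.51 = 20.49 kΩ.
So V_A = 4.79 × 0.5451 = 2.611 mV.
Stage 2 is unloaded, so V_B = V_A · R4/(R3+R4) = 2.611 × 46.1/53.51 = 2.249 mV.

V_B ≈ 2.25 mV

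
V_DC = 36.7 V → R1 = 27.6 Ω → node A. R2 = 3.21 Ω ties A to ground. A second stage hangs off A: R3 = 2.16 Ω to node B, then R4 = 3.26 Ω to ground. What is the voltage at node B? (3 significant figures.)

Looking into the second stage from A: R3 + R4 = 5.420 Ω appears in parallel with R2.
Effective lower resistance at A: R2 ‖ 5.420 = 2.016 Ω.
First divider: V_A = V_DC · 2.016/(27.6 + 2.016) = 2.498 V.
Then the unloaded second divider: V_B = V_A × R4/(R3+R4) = 2.498 × 0.6015 = 1.503 V.

V_B ≈ 1.50 V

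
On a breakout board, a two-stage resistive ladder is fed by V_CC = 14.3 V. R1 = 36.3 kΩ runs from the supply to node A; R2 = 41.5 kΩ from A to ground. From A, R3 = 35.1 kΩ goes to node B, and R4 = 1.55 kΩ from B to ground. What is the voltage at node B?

Looking into the second stage from A: R3 + R4 = 36.65 kΩ appears in parallel with R2.
R2 ‖ (R3+R4) = 19.46 kΩ.
So V_A = 14.3 × 0.3490 = 4.991 V.
Then the unloaded second divider: V_B = V_A × R4/(R3+R4) = 4.991 × 0.04229 = 0.2111 V.

V_B ≈ 0.211 V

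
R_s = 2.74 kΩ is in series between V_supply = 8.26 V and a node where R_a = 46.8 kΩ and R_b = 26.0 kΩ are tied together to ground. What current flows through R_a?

Combine the parallel branches: R_p = (1/46.8 + 1/26.0)⁻¹ = 16.71 kΩ.
V_A = 8.26 × 16.71/19.45 = 7.097 V.
I(R_a) = V_A / R_a = 7.097/46.8 = 0.1516 mA.
(Equivalently: I_total = 0.4246 mA, then current-divider fraction G_k/ΣG = 0.3571.)

I ≈ 0.152 mA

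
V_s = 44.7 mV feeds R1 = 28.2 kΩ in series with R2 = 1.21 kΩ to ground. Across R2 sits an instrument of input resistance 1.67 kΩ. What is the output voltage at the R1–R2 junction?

V_out ≈ 1.09 mV

The load sits in parallel with R2, giving an effective lower resistance R2' = R2·R_L/(R2+R_L) = 0.7016 kΩ.
Now apply the divider: V_out = 44.7 × 0.02428 = 1.085 mV.
(Unloaded it would be 1.84 mV; the load pulls it down.)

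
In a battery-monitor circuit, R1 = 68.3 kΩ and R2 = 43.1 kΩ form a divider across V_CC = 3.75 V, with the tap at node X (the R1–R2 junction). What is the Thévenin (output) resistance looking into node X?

With V_CC suppressed (replaced by a short), R_th = R1 ‖ R2 = (68.30 × 43.1)/(68.30 + 43.1) = 26.42 kΩ.

R_th ≈ 26.4 kΩ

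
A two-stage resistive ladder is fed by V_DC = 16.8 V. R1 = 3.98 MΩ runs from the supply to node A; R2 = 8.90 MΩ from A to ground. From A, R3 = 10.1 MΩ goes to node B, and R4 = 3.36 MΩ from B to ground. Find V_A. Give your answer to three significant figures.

V_A ≈ 9.64 V

Node A sees R2 in parallel with the series input of stage 2, R3 + R4 = 13.46 MΩ.
R2 ‖ (R3+R4) = 5.358 MΩ.
First divider: V_A = V_DC · 5.358/(3.98 + 5.358) = 9.639 V.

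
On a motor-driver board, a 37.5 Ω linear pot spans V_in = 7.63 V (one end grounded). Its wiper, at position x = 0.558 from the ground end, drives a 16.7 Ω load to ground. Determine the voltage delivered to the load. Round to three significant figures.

The pot divides into 16.57 Ω above the wiper and 20.93 Ω below.
(x·R_p) ‖ R_L = 9.288 Ω.
Loaded-divider output: V_out = 7.63 × 0.3591 = 2.740 V.

V_out ≈ 2.74 V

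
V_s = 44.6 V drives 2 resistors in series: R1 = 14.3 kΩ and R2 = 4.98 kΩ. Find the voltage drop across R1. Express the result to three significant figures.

V ≈ 33.1 V

Total series resistance ΣR = 14.3 + 4.98 = 19.28 kΩ.
By the voltage-divider rule, V = 44.6 × 14.30/19.28 = 33.08 V.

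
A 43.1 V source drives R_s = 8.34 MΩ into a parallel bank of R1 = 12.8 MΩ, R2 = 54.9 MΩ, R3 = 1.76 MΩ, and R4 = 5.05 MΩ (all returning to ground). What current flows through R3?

I ≈ 2.99 µA

Parallel bank: R_p = 1/(1/12.8 + 1/54.9 + 1/1.76 + 1/5.05) = 1.159 MΩ.
Node voltage V_A = V_CC · R_p/(R_s + R_p) = 43.1 × 0.1220 = 5.260 V.
Branch current I = V_A/R3 = 5.260/1.76 = 2.989 µA.
(Equivalently: I_total = 4.537 µA, then current-divider fraction G_k/ΣG = 0.6587.)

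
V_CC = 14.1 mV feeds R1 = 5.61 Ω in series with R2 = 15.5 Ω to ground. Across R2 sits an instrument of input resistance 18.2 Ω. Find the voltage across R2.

The load sits in parallel with R2, giving an effective lower resistance R2' = R2·R_L/(R2+R_L) = 8.371 Ω.
Now apply the divider: V_out = 14.1 × 0.5987 = 8.442 mV.

V_out ≈ 8.44 mV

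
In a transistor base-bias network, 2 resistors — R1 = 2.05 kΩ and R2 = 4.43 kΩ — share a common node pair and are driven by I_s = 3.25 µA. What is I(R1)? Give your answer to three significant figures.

I ≈ 2.22 µA

With just two branches, the current splits inversely with resistance.
So I = 3.25 × 4.43/6.480 = 2.222 µA.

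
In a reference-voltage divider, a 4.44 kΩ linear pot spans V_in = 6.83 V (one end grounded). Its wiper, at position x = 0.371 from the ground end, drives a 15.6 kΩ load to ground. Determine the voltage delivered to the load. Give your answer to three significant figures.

The pot divides into 2.793 kΩ above the wiper and 1.647 kΩ below.
Lower segment in parallel with the load: 1.647 ‖ 15.6 = 1.490 kΩ.
Then V_out = V_in · 1.490/(2.793 + 1.490) = 2.376 V.
(Unloaded: V_out = x·V_in = 2.53 V.)

V_out ≈ 2.38 V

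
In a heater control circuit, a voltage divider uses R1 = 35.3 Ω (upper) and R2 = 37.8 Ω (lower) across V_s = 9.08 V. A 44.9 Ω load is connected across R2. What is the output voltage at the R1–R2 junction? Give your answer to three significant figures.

V_out ≈ 3.34 V

The load sits in parallel with R2, giving an effective lower resistance R2' = R2·R_L/(R2+R_L) = 20.52 Ω.
Now apply the divider: V_out = 9.08 × 0.3676 = 3.338 V.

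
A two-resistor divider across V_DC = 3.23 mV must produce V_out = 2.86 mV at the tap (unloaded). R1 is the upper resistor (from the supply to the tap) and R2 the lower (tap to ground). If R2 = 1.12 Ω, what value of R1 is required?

Required fraction k = V_out/V_DC = 0.8854.
Rearranging, R1 = R2·(1−k)/k = 1.12 × 0.1294 = 0.1449 Ω.

R1 ≈ 0.145 Ω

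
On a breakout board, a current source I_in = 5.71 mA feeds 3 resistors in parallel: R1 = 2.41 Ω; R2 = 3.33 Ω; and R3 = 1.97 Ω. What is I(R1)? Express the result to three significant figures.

Total conductance ΣG = 1/2.41 + 1/3.33 + 1/1.97 = 1.223 (units of 1/Ω).
By the current-divider rule, I = I_in · G_k/ΣG = 5.71 × 0.3393 = 1.938 mA.

I ≈ 1.94 mA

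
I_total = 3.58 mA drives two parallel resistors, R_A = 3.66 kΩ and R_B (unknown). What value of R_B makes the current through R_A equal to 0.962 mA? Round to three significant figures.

The fraction through R_A equals R_B/(R_A+R_B).
With f = 0.2687, R_B = R_A · f/(1−f) = 3.66 × 0.3675 = 1.345 kΩ.

R_B ≈ 1.34 kΩ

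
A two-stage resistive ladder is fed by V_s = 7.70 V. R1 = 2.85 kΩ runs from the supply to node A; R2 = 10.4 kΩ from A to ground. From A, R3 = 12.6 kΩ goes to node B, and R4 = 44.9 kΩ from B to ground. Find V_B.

The second stage (R3 + R4 = 57.50 kΩ) loads node A in parallel with R2.
R2 ‖ (R3+R4) = 8.807 kΩ.
So V_A = 7.70 × 0.7555 = 5.817 V.
Stage 2 is unloaded, so V_B = V_A · R4/(R3+R4) = 5.817 × 44.9/57.50 = 4.543 V.

V_B ≈ 4.54 V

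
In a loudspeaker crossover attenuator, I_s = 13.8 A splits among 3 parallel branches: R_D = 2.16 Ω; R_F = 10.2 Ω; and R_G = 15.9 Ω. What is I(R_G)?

Conductances: ΣG = 1/2.16 + 1/10.2 + 1/15.9 = 0.6239 (1/Ω).
Current divider: I(R_G) = I_s · G_k/ΣG = 13.8 × (0.06289/0.6239) = 13.8 × 0.1008 = 1.391 A.

I ≈ 1.39 A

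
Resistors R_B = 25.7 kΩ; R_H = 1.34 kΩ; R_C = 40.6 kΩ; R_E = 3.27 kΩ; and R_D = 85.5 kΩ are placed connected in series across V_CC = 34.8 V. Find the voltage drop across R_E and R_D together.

V ≈ 19.8 V

Series total: ΣR = 25.7 + 1.34 + 40.6 + 3.27 + 85.5 = 156.4 kΩ.
R_{R_E..R_D} = 3.27 + 85.5 = 88.77 kΩ.
By the voltage-divider rule, V = 34.8 × 88.77/156.4 = 19.75 V.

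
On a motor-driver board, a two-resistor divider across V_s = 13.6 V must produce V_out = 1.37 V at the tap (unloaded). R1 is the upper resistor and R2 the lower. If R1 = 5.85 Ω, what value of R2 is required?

V_out/V_s = R2/(R1+R2) = 0.1007.
Rearranging, R2 = R1·k/(1−k) = 5.85 × 0.1120 = 0.6553 Ω.

R2 ≈ 0.655 Ω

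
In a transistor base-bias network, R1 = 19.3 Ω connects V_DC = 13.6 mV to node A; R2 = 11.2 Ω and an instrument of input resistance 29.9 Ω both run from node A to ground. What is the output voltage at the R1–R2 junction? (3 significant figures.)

First combine the lower leg with the load: R2 ‖ R_L = 8.148 Ω.
Voltage divider with the loaded lower leg: V_out = 13.6 × 8.148/(19.3 + 8.148) = 13.6 × 0.2969 = 4.037 mV.

V_out ≈ 4.04 mV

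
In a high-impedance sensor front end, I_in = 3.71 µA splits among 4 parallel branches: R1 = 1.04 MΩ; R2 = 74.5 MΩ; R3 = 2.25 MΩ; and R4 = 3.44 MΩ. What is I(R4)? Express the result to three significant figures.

I ≈ 0.631 µA

ΣG = 1/1.04 + 1/74.5 + 1/2.25 + 1/3.44 = 1.710.
R4 takes the fraction G_k/ΣG = 0.2907/1.710 = 0.1700, so I = 3.71 × 0.1700 = 0.6307 µA.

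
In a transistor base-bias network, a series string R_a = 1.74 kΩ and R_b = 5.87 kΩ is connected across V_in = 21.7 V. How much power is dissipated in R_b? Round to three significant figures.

P ≈ 47.7 mW

ΣR = 7.610 kΩ → I = 21.7/7.610 = 2.852 mA.
P = I²R = 8.131 × 5.87 = 47.73 mW.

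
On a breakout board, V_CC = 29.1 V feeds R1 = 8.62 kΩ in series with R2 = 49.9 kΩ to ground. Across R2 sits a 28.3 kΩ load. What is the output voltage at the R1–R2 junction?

V_out ≈ 19.7 V

First combine the lower leg with the load: R2 ‖ R_L = 18.06 kΩ.
Voltage divider with the loaded lower leg: V_out = 29.1 × 18.06/(8.62 + 18.06) = 29.1 × 0.6769 = 19.70 V.
(Unloaded it would be 24.8 V; the load pulls it down.)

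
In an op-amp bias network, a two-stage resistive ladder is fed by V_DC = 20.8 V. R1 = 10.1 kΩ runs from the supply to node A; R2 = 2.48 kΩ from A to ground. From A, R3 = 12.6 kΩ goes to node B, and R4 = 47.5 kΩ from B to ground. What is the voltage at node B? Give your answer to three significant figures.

The second stage (R3 + R4 = 60.10 kΩ) loads node A in parallel with R2.
R2 ‖ (R3+R4) = 2.382 kΩ.
First divider: V_A = V_DC · 2.382/(10.1 + 2.382) = 3.969 V.
Stage 2 is unloaded, so V_B = V_A · R4/(R3+R4) = 3.969 × 47.5/60.10 = 3.137 V.

V_B ≈ 3.14 V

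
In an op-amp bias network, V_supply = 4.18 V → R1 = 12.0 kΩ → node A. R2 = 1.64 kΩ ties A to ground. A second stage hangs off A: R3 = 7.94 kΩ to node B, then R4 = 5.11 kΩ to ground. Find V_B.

V_B ≈ 0.177 V

Node A sees R2 in parallel with the series input of stage 2, R3 + R4 = 13.05 kΩ.
R2 ‖ (R3+R4) = 1.457 kΩ.
V_A = 4.18 × 1.457/(12.0 + 1.457) = 0.4525 V.
V_B = V_A × 0.3916 = 0.1772 V.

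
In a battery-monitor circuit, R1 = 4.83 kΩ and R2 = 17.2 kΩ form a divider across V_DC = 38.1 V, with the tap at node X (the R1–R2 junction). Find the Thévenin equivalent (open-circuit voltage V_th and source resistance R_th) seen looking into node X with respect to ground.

Open-circuit (no load on X): V_th = V_DC · R2/(R1 + R2) = 38.1 × 17.2/(4.830 + 17.2) = 29.75 V.
Zeroing V_DC shorts the top of R1 to ground, so R_th = R1 ‖ R2 = 3.771 kΩ.

V_th ≈ 29.7 V, R_th ≈ 3.77 kΩ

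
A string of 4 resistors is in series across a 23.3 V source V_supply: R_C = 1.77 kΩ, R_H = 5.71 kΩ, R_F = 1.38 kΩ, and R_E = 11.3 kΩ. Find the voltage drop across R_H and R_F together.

V ≈ 8.19 V

Total series resistance ΣR = 1.77 + 5.71 + 1.38 + 11.3 = 20.16 kΩ.
R_{R_H..R_F} = 5.71 + 1.38 = 7.090 kΩ.
Voltage divider: V = V_supply · (7.090 / 20.16) = 23.3 × 0.3517 = 8.194 V.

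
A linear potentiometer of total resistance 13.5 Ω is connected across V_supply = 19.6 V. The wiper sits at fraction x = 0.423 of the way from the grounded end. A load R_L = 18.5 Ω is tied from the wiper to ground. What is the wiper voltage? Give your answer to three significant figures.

The pot divides into 7.789 Ω above the wiper and 5.710 Ω below.
(x·R_p) ‖ R_L = 4.364 Ω.
Then V_out = V_supply · 4.364/(7.789 + 4.364) = 7.037 V.
(Unloaded: V_out = x·V_supply = 8.29 V.)

V_out ≈ 7.04 V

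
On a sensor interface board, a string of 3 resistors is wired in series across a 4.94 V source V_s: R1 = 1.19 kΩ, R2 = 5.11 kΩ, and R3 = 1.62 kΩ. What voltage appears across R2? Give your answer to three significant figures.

V ≈ 3.19 V

Total series resistance ΣR = 1.19 + 5.11 + 1.62 = 7.920 kΩ.
By the voltage-divider rule, V = 4.94 × 5.110/7.920 = 3.187 V.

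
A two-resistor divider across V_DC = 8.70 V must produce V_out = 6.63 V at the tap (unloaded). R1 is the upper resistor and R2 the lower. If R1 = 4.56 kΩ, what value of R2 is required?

V_out/V_DC = R2/(R1+R2) = 0.7621.
Rearranging, R2 = R1·k/(1−k) = 4.56 × 3.203 = 14.61 kΩ.

R2 ≈ 14.6 kΩ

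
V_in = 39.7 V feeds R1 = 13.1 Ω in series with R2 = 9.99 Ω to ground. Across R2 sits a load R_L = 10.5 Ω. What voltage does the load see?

V_out ≈ 11.2 V

First combine the lower leg with the load: R2 ‖ R_L = 5.119 Ω.
Then V_out = V_in · R2'/(R1 + R2') = 39.7 × 5.119/18.22 = 11.16 V.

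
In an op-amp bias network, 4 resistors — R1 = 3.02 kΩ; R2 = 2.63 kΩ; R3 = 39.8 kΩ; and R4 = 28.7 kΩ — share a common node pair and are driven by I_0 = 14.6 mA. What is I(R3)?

I ≈ 0.476 mA

Conductances: ΣG = 1/3.02 + 1/2.63 + 1/39.8 + 1/28.7 = 0.7713 (1/kΩ).
R3 takes the fraction G_k/ΣG = 0.02513/0.7713 = 0.03257, so I = 14.6 × 0.03257 = 0.4756 mA.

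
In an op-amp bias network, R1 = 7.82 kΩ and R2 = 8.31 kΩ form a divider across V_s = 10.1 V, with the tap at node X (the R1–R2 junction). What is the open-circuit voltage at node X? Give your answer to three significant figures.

V_th ≈ 5.20 V

Open-circuit (no load on X): V_th = V_s · R2/(R1 + R2) = 10.1 × 8.31/(7.820 + 8.31) = 5.203 V.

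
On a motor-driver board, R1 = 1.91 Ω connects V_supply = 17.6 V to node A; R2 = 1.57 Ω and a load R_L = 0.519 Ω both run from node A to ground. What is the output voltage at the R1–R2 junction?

V_out ≈ 2.98 V

R2 ‖ R_L = (1.57 × 0.519)/(1.57 + 0.519) = 0.3901 Ω.
Now apply the divider: V_out = 17.6 × 0.1696 = 2.985 V.
(Unloaded it would be 7.94 V; the load pulls it down.)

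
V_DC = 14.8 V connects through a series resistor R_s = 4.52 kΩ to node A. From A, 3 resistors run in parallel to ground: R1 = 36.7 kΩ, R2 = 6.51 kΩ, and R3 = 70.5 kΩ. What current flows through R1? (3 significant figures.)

Parallel bank: R_p = 1/(1/36.7 + 1/6.51 + 1/70.5) = 5.127 kΩ.
V_A = 14.8 × 5.127/9.647 = 7.866 V.
Branch current I = V_A/R1 = 7.866/36.7 = 0.2143 mA.
(Equivalently: I_total = 1.534 mA, then current-divider fraction G_k/ΣG = 0.1397.)

I ≈ 0.214 mA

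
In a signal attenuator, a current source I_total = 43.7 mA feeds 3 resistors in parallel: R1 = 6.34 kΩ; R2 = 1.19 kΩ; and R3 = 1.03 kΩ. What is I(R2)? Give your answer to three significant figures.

I ≈ 18.7 mA

Total conductance ΣG = 1/6.34 + 1/1.19 + 1/1.03 = 1.969 (units of 1/kΩ).
By the current-divider rule, I = I_total · G_k/ΣG = 43.7 × 0.4268 = 18.65 mA.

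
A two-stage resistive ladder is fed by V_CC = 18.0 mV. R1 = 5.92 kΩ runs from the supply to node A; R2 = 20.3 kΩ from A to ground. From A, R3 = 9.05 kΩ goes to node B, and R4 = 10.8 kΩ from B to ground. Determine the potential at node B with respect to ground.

V_B ≈ 6.16 mV

Node A sees R2 in parallel with the series input of stage 2, R3 + R4 = 19.85 kΩ.
Effective lower resistance at A: R2 ‖ 19.85 = 10.04 kΩ.
First divider: V_A = V_CC · 10.04/(5.92 + 10.04) = 11.32 mV.
Stage 2 is unloaded, so V_B = V_A · R4/(R3+R4) = 11.32 × 10.8/19.85 = 6.160 mV.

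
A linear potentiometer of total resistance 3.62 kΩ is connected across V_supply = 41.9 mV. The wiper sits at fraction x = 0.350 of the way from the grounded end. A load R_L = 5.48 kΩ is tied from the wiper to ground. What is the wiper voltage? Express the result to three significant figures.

Split the track: R_lower = x·R_p = 1.267 kΩ, R_upper = (1−x)·R_p = 2.353 kΩ.
Lower segment in parallel with the load: 1.267 ‖ 5.48 = 1.029 kΩ.
Then V_out = V_supply · 1.029/(2.353 + 1.029) = 12.75 mV.

V_out ≈ 12.7 mV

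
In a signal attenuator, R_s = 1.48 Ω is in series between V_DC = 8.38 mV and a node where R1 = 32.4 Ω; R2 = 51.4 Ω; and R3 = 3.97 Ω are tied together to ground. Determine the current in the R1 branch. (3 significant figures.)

Parallel bank: R_p = 1/(1/32.4 + 1/51.4 + 1/3.97) = 3.309 Ω.
V_A by voltage divider: V_A = 8.38 × 3.309/(1.48 + 3.309) = 5.790 mV.
Branch current I = V_A/R1 = 5.790/32.4 = 0.1787 mA.

I ≈ 0.179 mA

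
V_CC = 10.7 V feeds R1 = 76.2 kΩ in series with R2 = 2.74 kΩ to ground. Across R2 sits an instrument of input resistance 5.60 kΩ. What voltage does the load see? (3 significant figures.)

V_out ≈ 0.252 V

R2 ‖ R_L = (2.74 × 5.60)/(2.74 + 5.60) = 1.840 kΩ.
Now apply the divider: V_out = 10.7 × 0.02358 = 0.2523 V.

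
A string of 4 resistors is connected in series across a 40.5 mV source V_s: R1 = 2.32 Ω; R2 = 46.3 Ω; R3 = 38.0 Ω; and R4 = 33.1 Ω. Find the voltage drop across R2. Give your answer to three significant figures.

V ≈ 15.7 mV

Series total: ΣR = 2.32 + 46.3 + 38.0 + 33.1 = 119.7 Ω.
By the voltage-divider rule, V = 40.5 × 46.30/119.7 = 15.66 mV.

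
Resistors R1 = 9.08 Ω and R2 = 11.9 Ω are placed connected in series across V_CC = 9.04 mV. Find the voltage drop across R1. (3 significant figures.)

Total series resistance ΣR = 9.08 + 11.9 = 20.98 Ω.
V = V_CC · R/ΣR = 9.04 × 0.4328 = 3.912 mV.

V ≈ 3.91 mV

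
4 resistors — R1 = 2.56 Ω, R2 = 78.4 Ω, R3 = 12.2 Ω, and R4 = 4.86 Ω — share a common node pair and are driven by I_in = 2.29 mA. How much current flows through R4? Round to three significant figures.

ΣG = 1/2.56 + 1/78.4 + 1/12.2 + 1/4.86 = 0.6911.
Current divider: I(R4) = I_in · G_k/ΣG = 2.29 × (0.2058/0.6911) = 2.29 × 0.2977 = 0.6818 mA.

I ≈ 0.682 mA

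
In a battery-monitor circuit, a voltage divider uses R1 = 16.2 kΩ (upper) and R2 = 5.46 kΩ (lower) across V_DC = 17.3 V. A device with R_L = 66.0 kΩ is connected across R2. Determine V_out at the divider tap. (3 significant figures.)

V_out ≈ 4.11 V

R2 ‖ R_L = (5.46 × 66.0)/(5.46 + 66.0) = 5.043 kΩ.
Now apply the divider: V_out = 17.3 × 0.2374 = 4.107 V.
(Unloaded it would be 4.36 V; the load pulls it down.)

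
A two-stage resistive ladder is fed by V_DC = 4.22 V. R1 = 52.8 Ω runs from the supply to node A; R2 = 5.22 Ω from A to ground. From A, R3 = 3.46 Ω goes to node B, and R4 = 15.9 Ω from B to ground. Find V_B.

V_B ≈ 0.250 V

The second stage (R3 + R4 = 19.36 Ω) loads node A in parallel with R2.
Effective lower resistance at A: R2 ‖ 19.36 = 4.111 Ω.
V_A = 4.22 × 4.111/(52.8 + 4.111) = 0.3049 V.
Stage 2 is unloaded, so V_B = V_A · R4/(R3+R4) = 0.3049 × 15.9/19.36 = 0.2504 V.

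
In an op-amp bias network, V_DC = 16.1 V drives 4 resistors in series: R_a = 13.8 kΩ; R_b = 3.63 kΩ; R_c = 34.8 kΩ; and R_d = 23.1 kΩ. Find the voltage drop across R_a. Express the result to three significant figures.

V ≈ 2.95 V

Total series resistance ΣR = 13.8 + 3.63 + 34.8 + 23.1 = 75.33 kΩ.
V = V_DC · R/ΣR = 16.1 × 0.1832 = 2.949 V.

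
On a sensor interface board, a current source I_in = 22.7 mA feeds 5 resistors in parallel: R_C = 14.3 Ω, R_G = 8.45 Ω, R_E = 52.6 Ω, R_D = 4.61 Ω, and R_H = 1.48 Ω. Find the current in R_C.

I ≈ 1.44 mA

ΣG = 1/14.3 + 1/8.45 + 1/52.6 + 1/4.61 + 1/1.48 = 1.100.
R_C takes the fraction G_k/ΣG = 0.06993/1.100 = 0.06358, so I = 22.7 × 0.06358 = 1.443 mA.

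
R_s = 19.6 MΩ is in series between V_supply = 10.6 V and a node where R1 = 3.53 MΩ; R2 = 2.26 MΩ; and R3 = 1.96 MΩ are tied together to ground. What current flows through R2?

Parallel bank: R_p = 1/(1/3.53 + 1/2.26 + 1/1.96) = 0.8091 MΩ.
V_A by voltage divider: V_A = 10.6 × 0.8091/(19.6 + 0.8091) = 0.4202 V.
I(R2) = V_A / R2 = 0.4202/2.26 = 0.1859 µA.

I ≈ 0.186 µA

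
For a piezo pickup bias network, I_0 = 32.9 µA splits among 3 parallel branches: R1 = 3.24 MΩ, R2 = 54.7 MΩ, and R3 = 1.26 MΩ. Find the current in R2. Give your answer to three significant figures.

I ≈ 0.537 µA

ΣG = 1/3.24 + 1/54.7 + 1/1.26 = 1.121.
Current divider: I(R2) = I_0 · G_k/ΣG = 32.9 × (0.01828/1.121) = 32.9 × 0.01631 = 0.5367 µA.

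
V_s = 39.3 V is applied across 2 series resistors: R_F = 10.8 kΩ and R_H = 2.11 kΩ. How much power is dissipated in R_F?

ΣR = 12.91 kΩ → I = 39.3/12.91 = 3.044 mA.
P = I²R = 9.267 × 10.8 = 100.1 mW.

P ≈ 100 mW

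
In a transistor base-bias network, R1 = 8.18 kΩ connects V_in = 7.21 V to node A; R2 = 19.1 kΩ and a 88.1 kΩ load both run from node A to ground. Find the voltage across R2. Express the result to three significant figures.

V_out ≈ 4.74 V

The load sits in parallel with R2, giving an effective lower resistance R2' = R2·R_L/(R2+R_L) = 15.70 kΩ.
Now apply the divider: V_out = 7.21 × 0.6574 = 4.740 V.
(Unloaded it would be 5.05 V; the load pulls it down.)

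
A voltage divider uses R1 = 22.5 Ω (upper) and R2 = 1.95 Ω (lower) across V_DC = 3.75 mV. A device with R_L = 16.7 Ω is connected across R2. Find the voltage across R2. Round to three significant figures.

First combine the lower leg with the load: R2 ‖ R_L = 1.746 Ω.
Then V_out = V_DC · R2'/(R1 + R2') = 3.75 × 1.746/24.25 = 0.2701 mV.

V_out ≈ 0.270 mV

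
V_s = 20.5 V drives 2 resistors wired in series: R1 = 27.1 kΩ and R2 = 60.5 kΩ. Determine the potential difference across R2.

Total series resistance ΣR = 27.1 + 60.5 = 87.60 kΩ.
Voltage divider: V = V_s · (60.50 / 87.60) = 20.5 × 0.6906 = 14.16 V.

V ≈ 14.2 V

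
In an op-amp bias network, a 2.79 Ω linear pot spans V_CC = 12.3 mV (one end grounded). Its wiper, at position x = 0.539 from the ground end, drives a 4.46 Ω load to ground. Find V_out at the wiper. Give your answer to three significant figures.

V_out ≈ 5.74 mV

The pot divides into 1.286 Ω above the wiper and 1.504 Ω below.
R_L loads the lower segment: effective lower R = 1.125 Ω.
Then V_out = V_CC · 1.125/(1.286 + 1.125) = 5.738 mV.
(Unloaded: V_out = x·V_CC = 6.63 mV.)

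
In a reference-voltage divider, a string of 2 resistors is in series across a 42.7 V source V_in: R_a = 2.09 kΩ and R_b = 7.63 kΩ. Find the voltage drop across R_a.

ΣR = 2.09 + 7.63 = 9.720 kΩ.
V = V_in · R/ΣR = 42.7 × 0.2150 = 9.181 V.

V ≈ 9.18 V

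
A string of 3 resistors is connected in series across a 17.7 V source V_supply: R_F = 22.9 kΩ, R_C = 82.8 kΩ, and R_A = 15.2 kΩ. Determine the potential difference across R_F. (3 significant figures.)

ΣR = 22.9 + 82.8 + 15.2 = 120.9 kΩ.
Voltage divider: V = V_supply · (22.90 / 120.9) = 17.7 × 0.1894 = 3.353 V.

V ≈ 3.35 V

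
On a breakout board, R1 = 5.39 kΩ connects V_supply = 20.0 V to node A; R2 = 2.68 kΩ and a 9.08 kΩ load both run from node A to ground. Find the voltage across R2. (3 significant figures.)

The load sits in parallel with R2, giving an effective lower resistance R2' = R2·R_L/(R2+R_L) = 2.069 kΩ.
Then V_out = V_supply · R2'/(R1 + R2') = 20.0 × 2.069/7.459 = 5.548 V.

V_out ≈ 5.55 V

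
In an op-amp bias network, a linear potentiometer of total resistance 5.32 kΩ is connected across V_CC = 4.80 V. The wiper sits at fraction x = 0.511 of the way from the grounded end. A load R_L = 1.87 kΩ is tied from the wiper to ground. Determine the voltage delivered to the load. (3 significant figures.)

V_out ≈ 1.43 V

The pot divides into 2.601 kΩ above the wiper and 2.719 kΩ below.
(x·R_p) ‖ R_L = 1.108 kΩ.
Then V_out = V_CC · 1.108/(2.601 + 1.108) = 1.434 V.
(Unloaded: V_out = x·V_CC = 2.45 V.)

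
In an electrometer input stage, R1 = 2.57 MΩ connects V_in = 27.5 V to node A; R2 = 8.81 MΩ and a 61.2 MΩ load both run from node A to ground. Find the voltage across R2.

V_out ≈ 20.6 V

R2 ‖ R_L = (8.81 × 61.2)/(8.81 + 61.2) = 7.701 MΩ.
Now apply the divider: V_out = 27.5 × 0.7498 = 20.62 V.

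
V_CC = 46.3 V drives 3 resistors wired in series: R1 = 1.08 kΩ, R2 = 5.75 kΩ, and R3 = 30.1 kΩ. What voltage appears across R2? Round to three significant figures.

Series total: ΣR = 1.08 + 5.75 + 30.1 = 36.93 kΩ.
By the voltage-divider rule, V = 46.3 × 5.750/36.93 = 7.209 V.

V ≈ 7.21 V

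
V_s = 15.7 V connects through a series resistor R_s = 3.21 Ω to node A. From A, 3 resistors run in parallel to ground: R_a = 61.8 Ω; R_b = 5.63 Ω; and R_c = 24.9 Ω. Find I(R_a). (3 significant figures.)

Equivalent of the parallel group: R_p = 4.274 Ω.
Node voltage V_A = V_s · R_p/(R_s + R_p) = 15.7 × 0.5711 = 8.966 V.
Branch current I = V_A/R_a = 8.966/61.8 = 0.1451 A.

I ≈ 0.145 A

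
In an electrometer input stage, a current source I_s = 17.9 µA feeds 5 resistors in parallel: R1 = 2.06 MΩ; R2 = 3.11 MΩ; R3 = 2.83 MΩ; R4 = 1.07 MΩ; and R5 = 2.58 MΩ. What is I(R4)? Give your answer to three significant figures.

Total conductance ΣG = 1/2.06 + 1/3.11 + 1/2.83 + 1/1.07 + 1/2.58 = 2.483 (units of 1/MΩ).
By the current-divider rule, I = I_s · G_k/ΣG = 17.9 × 0.3765 = 6.739 µA.

I ≈ 6.74 µA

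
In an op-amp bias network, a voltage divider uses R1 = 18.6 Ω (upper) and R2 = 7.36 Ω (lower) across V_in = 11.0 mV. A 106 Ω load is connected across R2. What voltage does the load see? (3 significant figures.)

V_out ≈ 2.97 mV

First combine the lower leg with the load: R2 ‖ R_L = 6.882 Ω.
Now apply the divider: V_out = 11.0 × 0.2701 = 2.971 mV.
(Unloaded it would be 3.12 mV; the load pulls it down.)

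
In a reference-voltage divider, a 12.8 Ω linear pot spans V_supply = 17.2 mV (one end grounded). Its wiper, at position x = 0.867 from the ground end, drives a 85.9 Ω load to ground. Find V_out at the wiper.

V_out ≈ 14.7 mV

Lower segment x·R_p = 11.10 Ω; upper segment (1−x)·R_p = 1.702 Ω.
(x·R_p) ‖ R_L = 9.828 Ω.
V_out = 17.2 × 9.828/(1.702 + 9.828) = 14.66 mV.
(Unloaded: V_out = x·V_supply = 14.9 mV.)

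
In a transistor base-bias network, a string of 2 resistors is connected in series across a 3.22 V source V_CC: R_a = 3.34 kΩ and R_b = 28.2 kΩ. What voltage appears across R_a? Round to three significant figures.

ΣR = 3.34 + 28.2 = 31.54 kΩ.
By the voltage-divider rule, V = 3.22 × 3.340/31.54 = 0.3410 V.

V ≈ 0.341 V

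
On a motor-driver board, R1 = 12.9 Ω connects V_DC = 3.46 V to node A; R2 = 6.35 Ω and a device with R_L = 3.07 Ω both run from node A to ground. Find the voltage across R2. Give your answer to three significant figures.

First combine the lower leg with the load: R2 ‖ R_L = 2.069 Ω.
Now apply the divider: V_out = 3.46 × 0.1382 = 0.4783 V.

V_out ≈ 0.478 V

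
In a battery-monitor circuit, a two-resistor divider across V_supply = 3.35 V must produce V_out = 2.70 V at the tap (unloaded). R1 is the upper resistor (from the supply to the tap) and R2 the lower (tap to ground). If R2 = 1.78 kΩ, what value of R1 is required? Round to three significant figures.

R1 ≈ 0.429 kΩ

Required fraction k = V_out/V_supply = 0.8060.
So R1 = R2 · (V_supply/V_out − 1) = 1.78 × (3.35/2.70 − 1) = 1.78 × 0.2407 = 0.4285 kΩ.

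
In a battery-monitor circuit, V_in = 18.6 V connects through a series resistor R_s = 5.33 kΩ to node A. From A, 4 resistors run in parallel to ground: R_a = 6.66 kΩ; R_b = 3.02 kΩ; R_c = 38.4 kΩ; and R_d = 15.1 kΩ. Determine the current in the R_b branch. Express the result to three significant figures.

I ≈ 1.52 mA

Equivalent of the parallel group: R_p = 1.744 kΩ.
V_A by voltage divider: V_A = 18.6 × 1.744/(5.33 + 1.744) = 4.585 V.
I(R_b) = V_A / R_b = 4.585/3.02 = 1.518 mA.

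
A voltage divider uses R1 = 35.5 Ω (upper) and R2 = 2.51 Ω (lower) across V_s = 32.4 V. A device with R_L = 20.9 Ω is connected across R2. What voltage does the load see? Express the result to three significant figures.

First combine the lower leg with the load: R2 ‖ R_L = 2.241 Ω.
Voltage divider with the loaded lower leg: V_out = 32.4 × 2.241/(35.5 + 2.241) = 32.4 × 0.05938 = 1.924 V.
(Unloaded it would be 2.14 V; the load pulls it down.)

V_out ≈ 1.92 V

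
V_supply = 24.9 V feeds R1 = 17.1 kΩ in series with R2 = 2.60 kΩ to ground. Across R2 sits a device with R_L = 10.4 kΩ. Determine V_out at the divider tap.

R2 ‖ R_L = (2.60 × 10.4)/(2.60 + 10.4) = 2.080 kΩ.
Then V_out = V_supply · R2'/(R1 + R2') = 24.9 × 2.080/19.18 = 2.700 V.
(Unloaded it would be 3.29 V; the load pulls it down.)

V_out ≈ 2.70 V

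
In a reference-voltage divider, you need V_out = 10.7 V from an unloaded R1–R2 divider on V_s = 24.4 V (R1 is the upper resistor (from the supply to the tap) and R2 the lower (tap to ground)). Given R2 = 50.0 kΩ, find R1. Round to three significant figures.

The divider ratio is R2/(R1+R2) = 10.7/24.4 = 0.4385.
Rearranging, R1 = R2·(1−k)/k = 50.0 × 1.280 = 64.02 kΩ.

R1 ≈ 64.0 kΩ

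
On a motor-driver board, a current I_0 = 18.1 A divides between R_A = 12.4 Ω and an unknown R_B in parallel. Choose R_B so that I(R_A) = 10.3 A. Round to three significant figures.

The fraction through R_A equals R_B/(R_A+R_B).
10.3/18.1 = R_B/(R_A + R_B) → R_B = R_A · (0.5691)/(1 − 0.5691) = 12.4 × 1.321 = 16.37 Ω.

R_B ≈ 16.4 Ω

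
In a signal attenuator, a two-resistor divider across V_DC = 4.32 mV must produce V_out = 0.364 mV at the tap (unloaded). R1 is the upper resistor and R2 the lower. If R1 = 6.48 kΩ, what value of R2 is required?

The divider ratio is R2/(R1+R2) = 0.364/4.32 = 0.08426.
Rearranging, R2 = R1·k/(1−k) = 6.48 × 0.09201 = 0.5962 kΩ.

R2 ≈ 0.596 kΩ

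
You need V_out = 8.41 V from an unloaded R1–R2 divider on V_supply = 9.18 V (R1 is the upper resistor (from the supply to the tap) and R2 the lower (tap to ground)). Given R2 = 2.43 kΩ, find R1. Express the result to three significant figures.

Required fraction k = V_out/V_supply = 0.9161.
Rearranging, R1 = R2·(1−k)/k = 2.43 × 0.09156 = 0.2225 kΩ.

R1 ≈ 0.222 kΩ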